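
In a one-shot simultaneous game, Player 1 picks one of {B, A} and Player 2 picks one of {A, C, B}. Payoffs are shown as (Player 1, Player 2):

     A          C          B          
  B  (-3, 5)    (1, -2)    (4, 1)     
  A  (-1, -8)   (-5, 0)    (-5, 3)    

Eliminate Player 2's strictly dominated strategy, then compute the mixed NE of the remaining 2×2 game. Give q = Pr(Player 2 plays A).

Player 2's strategy C is strictly dominated by B: 1 > -2 and 3 > 0. Eliminate C.
Player 2's mix must leave Player 1 indifferent between B and A.
  Player 1's payoff to B: q·(-3) + (1−q)·4 = -7q + 4
  Player 1's payoff to A: q·(-1) + (1−q)·(-5) = 4q - 5
  -7q + 4 = 4q - 5  ⇒  -11q = -9  ⇒  q = 9/11.

q = 9/11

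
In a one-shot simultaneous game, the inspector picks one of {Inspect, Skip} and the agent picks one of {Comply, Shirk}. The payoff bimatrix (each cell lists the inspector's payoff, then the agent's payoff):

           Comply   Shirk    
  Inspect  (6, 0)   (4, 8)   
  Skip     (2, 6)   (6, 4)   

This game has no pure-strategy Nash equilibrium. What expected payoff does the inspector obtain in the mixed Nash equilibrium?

Set the inspector's expected payoff from Inspect equal to that from Skip:
  the inspector's expected payoff from Inspect: q·6 + (1−q)·4 = 2q + 4
  the inspector's expected payoff from Skip: q·2 + (1−q)·6 = -4q + 6
  2q + 4 = -4q + 6  ⇒  6q = 2  ⇒  q = 1/3.
At equilibrium the inspector is indifferent across rows, so the inspector's payoff equals the payoff from Inspect: (1/3)·6 + (2/3)·4 = 14/3.

14/3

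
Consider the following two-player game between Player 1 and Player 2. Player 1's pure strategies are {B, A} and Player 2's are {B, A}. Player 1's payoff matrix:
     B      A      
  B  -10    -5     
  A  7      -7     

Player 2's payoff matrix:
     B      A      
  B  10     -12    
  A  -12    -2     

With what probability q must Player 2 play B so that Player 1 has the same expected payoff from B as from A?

For Player 1 to be willing to mix, Player 1 must be indifferent between B and A, which pins down Player 2's mix.
  Player 1's payoff from B: q·(-10) + (1−q)·(-5) = -5q - 5
  Player 1's payoff from A: q·7 + (1−q)·(-7) = 14q - 7
  -5q - 5 = 14q - 7  ⇒  -19q = -2  ⇒  q = 2/19.

q = 2/19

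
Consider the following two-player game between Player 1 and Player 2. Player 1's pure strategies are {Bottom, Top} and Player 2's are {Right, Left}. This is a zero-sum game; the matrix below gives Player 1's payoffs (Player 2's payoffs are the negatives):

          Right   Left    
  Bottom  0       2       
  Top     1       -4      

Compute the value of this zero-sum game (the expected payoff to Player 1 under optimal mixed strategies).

Player 2's mix must leave Player 1 indifferent between Bottom and Top.
  Player 1's expected payoff from Bottom: q·0 + (1−q)·2 = -2q + 2
  Player 1's expected payoff from Top: q·1 + (1−q)·(-4) = 5q - 4
  -2q + 2 = 5q - 4  ⇒  -7q = -6  ⇒  q = 6/7.
The value is Player 1's expected payoff against this mix (using Bottom): (6/7)·0 + (1/7)·2 = 2/7.

v = 2/7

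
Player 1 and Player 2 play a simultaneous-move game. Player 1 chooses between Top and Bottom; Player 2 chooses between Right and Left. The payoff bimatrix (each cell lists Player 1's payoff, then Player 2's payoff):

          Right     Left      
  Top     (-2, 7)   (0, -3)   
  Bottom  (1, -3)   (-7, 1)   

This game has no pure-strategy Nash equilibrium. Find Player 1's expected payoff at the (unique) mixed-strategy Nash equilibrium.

-7/5

In a mixed equilibrium Player 1 is indifferent between Top and Bottom; this condition fixes q.
  Player 1's payoff from Top: q·(-2) + (1−q)·0 = -2q
  Player 1's payoff from Bottom: q·1 + (1−q)·(-7) = 8q - 7
  -2q = 8q - 7  ⇒  -10q = -7  ⇒  q = 7/10.
At equilibrium Player 1 is indifferent across rows, so Player 1's payoff equals the payoff from Top: (7/10)·(-2) + (3/10)·0 = -7/5.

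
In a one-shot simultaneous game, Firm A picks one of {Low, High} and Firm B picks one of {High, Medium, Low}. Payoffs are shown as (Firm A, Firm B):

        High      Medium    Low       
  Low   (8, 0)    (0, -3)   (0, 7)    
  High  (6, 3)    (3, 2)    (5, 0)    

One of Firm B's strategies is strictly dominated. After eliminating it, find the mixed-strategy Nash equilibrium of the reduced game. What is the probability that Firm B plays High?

Firm B's strategy Medium is strictly dominated by High: 0 > -3 and 3 > 2. Eliminate Medium.
Set Firm A's expected payoff from Low equal to that from High:
  Firm A's expected payoff from Low: q·8 + (1−q)·0 = 8q
  Firm A's expected payoff from High: q·6 + (1−q)·5 = q + 5
  8q = q + 5  ⇒  7q = 5  ⇒  q = 5/7.

q = 5/7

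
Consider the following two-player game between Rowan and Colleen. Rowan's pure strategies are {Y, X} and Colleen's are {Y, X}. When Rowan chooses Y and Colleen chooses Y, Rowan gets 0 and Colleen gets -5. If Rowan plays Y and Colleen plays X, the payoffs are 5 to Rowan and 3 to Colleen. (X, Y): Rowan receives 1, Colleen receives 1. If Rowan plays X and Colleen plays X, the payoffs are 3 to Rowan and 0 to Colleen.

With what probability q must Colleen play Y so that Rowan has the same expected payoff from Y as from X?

In a mixed equilibrium Rowan is indifferent between Y and X; this condition fixes q.
  Rowan's payoff to Y: q·0 + (1−q)·5 = -5q + 5
  Rowan's payoff to X: q·1 + (1−q)·3 = -2q + 3
  -5q + 5 = -2q + 3  ⇒  -3q = -2  ⇒  q = 2/3.

q = 2/3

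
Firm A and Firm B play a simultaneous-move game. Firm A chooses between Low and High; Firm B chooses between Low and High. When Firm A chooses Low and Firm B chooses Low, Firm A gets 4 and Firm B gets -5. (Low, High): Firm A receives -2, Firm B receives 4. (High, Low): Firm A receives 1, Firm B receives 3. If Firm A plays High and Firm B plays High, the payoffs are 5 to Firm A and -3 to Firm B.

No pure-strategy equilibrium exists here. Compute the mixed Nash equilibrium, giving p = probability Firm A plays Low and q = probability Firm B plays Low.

p = 2/5, q = 7/10

Firm A's mix must leave Firm B indifferent between Low and High.
  Firm B's payoff to Low: p·(-5) + (1−p)·3 = -8p + 3
  Firm B's payoff to High: p·4 + (1−p)·(-3) = 7p - 3
  -8p + 3 = 7p - 3  ⇒  -15p = -6  ⇒  p = 2/5.
Set Firm A's expected payoff from Low equal to that from High:
  Firm A's expected payoff from Low: q·4 + (1−q)·(-2) = 6q - 2
  Firm A's expected payoff from High: q·1 + (1−q)·5 = -4q + 5
  6q - 2 = -4q + 5  ⇒  10q = 7  ⇒  q = 7/10.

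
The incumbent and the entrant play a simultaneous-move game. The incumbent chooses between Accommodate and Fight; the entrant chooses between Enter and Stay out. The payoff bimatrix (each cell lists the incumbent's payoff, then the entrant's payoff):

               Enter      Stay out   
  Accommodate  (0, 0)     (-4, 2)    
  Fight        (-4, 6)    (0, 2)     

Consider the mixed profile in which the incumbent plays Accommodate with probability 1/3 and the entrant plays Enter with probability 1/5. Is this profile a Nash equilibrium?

Given the incumbent's mix p = 1/3, the entrant's payoff from Enter is 4 but from Stay out is 2. The entrant strictly prefers Enter, so the entrant would not mix.
So the proposed profile is not a Nash equilibrium.

No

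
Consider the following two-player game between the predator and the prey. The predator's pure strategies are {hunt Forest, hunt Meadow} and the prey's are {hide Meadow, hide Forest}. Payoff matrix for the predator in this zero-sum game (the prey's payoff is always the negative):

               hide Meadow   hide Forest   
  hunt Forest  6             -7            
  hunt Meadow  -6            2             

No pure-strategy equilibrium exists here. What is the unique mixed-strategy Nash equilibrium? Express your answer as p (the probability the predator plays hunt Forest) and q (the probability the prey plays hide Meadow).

p = 8/21, q = 3/7

The prey's indifference between hide Meadow and hide Forest determines the predator's mixing probability p:
  the prey's payoff from hide Meadow: p·(-6) + (1−p)·6 = -12p + 6
  the prey's payoff from hide Forest: p·7 + (1−p)·(-2) = 9p - 2
  -12p + 6 = 9p - 2  ⇒  -21p = -8  ⇒  p = 8/21.
The predator's indifference between hunt Forest and hunt Meadow determines the prey's mixing probability q:
  the predator's payoff from hunt Forest: q·6 + (1−q)·(-7) = 13q - 7
  the predator's payoff from hunt Meadow: q·(-6) + (1−q)·2 = -8q + 2
  13q - 7 = -8q + 2  ⇒  21q = 9  ⇒  q = 3/7.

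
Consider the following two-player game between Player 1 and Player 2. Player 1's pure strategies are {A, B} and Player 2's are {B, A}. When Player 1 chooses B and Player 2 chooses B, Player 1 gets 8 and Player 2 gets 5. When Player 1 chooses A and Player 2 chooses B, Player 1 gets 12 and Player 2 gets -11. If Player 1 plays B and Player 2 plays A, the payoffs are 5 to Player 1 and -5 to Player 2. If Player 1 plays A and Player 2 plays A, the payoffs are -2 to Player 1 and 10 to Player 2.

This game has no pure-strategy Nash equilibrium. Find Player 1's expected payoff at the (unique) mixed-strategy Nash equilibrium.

In a mixed equilibrium Player 1 is indifferent between A and B; this condition fixes q.
  Player 1's payoff to A: q·12 + (1−q)·(-2) = 14q - 2
  Player 1's payoff to B: q·8 + (1−q)·5 = 3q + 5
  14q - 2 = 3q + 5  ⇒  11q = 7  ⇒  q = 7/11.
At equilibrium Player 1 is indifferent across rows, so Player 1's payoff equals the payoff from A: (7/11)·12 + (4/11)·(-2) = 76/11.

76/11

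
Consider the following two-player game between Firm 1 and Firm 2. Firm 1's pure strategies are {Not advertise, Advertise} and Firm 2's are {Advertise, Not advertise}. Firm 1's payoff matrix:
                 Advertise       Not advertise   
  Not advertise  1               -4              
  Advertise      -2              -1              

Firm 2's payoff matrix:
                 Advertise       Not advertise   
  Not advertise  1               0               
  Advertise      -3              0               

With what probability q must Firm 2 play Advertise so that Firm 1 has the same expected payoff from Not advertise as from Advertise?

Firm 1's indifference between Not advertise and Advertise determines Firm 2's mixing probability q:
  Firm 1's payoff to Not advertise: q·1 + (1−q)·(-4) = 5q - 4
  Firm 1's payoff to Advertise: q·(-2) + (1−q)·(-1) = -q - 1
  5q - 4 = -q - 1  ⇒  6q = 3  ⇒  q = 1/2.

q = 1/2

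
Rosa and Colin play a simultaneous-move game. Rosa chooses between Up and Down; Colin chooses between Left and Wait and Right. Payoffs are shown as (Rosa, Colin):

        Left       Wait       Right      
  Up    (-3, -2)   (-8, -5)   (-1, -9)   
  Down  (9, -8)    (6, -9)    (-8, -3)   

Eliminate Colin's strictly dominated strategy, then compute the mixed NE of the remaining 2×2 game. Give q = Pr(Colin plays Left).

Colin's strategy Wait is strictly dominated by Left: -2 > -5 and -8 > -9. Eliminate Wait.
In a mixed equilibrium Rosa is indifferent between Up and Down; this condition fixes q.
  Rosa's payoff to Up: q·(-3) + (1−q)·(-1) = -2q - 1
  Rosa's payoff to Down: q·9 + (1−q)·(-8) = 17q - 8
  -2q - 1 = 17q - 8  ⇒  -19q = -7  ⇒  q = 7/19.

q = 7/19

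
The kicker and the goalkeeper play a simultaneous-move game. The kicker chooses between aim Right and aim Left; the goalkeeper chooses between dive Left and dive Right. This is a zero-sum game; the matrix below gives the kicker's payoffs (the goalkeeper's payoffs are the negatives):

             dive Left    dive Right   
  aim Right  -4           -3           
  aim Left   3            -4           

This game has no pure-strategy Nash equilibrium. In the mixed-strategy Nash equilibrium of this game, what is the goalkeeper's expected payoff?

25/8

For the goalkeeper to be willing to mix, the goalkeeper must be indifferent between dive Left and dive Right, which pins down the kicker's mix.
  the goalkeeper's expected payoff from dive Left: p·4 + (1−p)·(-3) = 7p - 3
  the goalkeeper's expected payoff from dive Right: p·3 + (1−p)·4 = -p + 4
  7p - 3 = -p + 4  ⇒  8p = 7  ⇒  p = 7/8.
At equilibrium the goalkeeper is indifferent across columns, so the goalkeeper's payoff equals the payoff from dive Left: (7/8)·4 + (1/8)·(-3) = 25/8.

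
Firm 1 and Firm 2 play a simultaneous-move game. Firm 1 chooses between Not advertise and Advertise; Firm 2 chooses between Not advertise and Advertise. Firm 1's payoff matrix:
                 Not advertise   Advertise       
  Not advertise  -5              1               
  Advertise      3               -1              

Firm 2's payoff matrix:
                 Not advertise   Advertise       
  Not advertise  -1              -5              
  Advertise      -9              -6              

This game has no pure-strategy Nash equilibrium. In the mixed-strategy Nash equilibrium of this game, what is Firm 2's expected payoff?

For Firm 2 to be willing to mix, Firm 2 must be indifferent between Not advertise and Advertise, which pins down Firm 1's mix.
  Firm 2's payoff from Not advertise: p·(-1) + (1−p)·(-9) = 8p - 9
  Firm 2's payoff from Advertise: p·(-5) + (1−p)·(-6) = p - 6
  8p - 9 = p - 6  ⇒  7p = 3  ⇒  p = 3/7.
At equilibrium Firm 2 is indifferent across columns, so Firm 2's payoff equals the payoff from Not advertise: (3/7)·(-1) + (4/7)·(-9) = -39/7.

-39/7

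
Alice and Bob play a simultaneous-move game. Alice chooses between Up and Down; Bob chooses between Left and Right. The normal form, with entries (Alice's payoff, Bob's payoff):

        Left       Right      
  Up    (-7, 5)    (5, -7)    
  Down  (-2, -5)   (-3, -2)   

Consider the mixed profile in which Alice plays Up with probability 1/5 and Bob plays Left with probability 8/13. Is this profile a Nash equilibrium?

Check Bob's indifference given Alice's mix p = 1/5:
  payoff from Left = -3; payoff from Right = -3 — equal.
Check Alice's indifference given Bob's mix q = 8/13:
  payoff from Up = -31/13; payoff from Down = -31/13 — equal.
Both players are indifferent, so neither can profitably deviate.

Yes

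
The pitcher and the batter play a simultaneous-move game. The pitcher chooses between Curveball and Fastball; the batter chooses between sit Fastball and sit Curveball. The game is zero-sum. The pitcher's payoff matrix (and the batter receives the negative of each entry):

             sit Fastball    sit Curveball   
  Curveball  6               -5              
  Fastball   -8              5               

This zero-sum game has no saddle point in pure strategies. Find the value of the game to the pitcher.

v = -5/12

Set the pitcher's expected payoff from Curveball equal to that from Fastball:
  the pitcher's payoff to Curveball: q·6 + (1−q)·(-5) = 11q - 5
  the pitcher's payoff to Fastball: q·(-8) + (1−q)·5 = -13q + 5
  11q - 5 = -13q + 5  ⇒  24q = 10  ⇒  q = 5/12.
The value is the pitcher's expected payoff against this mix (using Curveball): (5/12)·6 + (7/12)·(-5) = -5/12.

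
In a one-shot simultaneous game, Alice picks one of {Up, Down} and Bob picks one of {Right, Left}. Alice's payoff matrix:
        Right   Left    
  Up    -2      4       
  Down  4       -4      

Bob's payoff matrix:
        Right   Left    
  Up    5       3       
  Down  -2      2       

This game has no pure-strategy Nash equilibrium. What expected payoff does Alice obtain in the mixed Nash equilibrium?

For Alice to be willing to mix, Alice must be indifferent between Up and Down, which pins down Bob's mix.
  Alice's payoff to Up: q·(-2) + (1−q)·4 = -6q + 4
  Alice's payoff to Down: q·4 + (1−q)·(-4) = 8q - 4
  -6q + 4 = 8q - 4  ⇒  -14q = -8  ⇒  q = 4/7.
At equilibrium Alice is indifferent across rows, so Alice's payoff equals the payoff from Up: (4/7)·(-2) + (3/7)·4 = 4/7.

4/7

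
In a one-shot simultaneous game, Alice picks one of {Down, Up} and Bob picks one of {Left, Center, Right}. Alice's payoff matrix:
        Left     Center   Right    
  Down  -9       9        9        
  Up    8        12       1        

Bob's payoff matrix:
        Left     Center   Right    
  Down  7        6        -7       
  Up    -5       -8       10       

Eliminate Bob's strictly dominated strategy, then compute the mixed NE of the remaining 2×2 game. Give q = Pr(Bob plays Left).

Bob's strategy Center is strictly dominated by Left: 7 > 6 and -5 > -8. Eliminate Center.
Alice's indifference between Down and Up determines Bob's mixing probability q:
  Alice's payoff to Down: q·(-9) + (1−q)·9 = -18q + 9
  Alice's payoff to Up: q·8 + (1−q)·1 = 7q + 1
  -18q + 9 = 7q + 1  ⇒  -25q = -8  ⇒  q = 8/25.

q = 8/25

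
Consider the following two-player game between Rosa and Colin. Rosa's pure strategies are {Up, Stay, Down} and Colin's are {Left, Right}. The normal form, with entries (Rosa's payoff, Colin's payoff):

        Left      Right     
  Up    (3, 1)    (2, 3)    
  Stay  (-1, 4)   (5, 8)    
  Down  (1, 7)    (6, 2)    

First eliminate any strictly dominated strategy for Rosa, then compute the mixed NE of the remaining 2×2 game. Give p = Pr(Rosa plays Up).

Rosa's strategy Stay is strictly dominated by Down: 1 > -1 and 6 > 5. Eliminate Stay.
Colin's indifference between Left and Right determines Rosa's mixing probability p:
  Colin's payoff from Left: p·1 + (1−p)·7 = -6p + 7
  Colin's payoff from Right: p·3 + (1−p)·2 = p + 2
  -6p + 7 = p + 2  ⇒  -7p = -5  ⇒  p = 5/7.

p = 5/7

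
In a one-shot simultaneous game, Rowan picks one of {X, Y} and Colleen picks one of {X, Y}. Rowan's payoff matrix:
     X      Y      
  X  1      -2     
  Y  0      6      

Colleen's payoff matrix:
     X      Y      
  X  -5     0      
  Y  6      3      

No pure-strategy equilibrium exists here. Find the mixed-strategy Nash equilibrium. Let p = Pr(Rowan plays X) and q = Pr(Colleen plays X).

Rowan's mix must leave Colleen indifferent between X and Y.
  Colleen's payoff to X: p·(-5) + (1−p)·6 = -11p + 6
  Colleen's payoff to Y: p·0 + (1−p)·3 = -3p + 3
  -11p + 6 = -3p + 3  ⇒  -8p = -3  ⇒  p = 3/8.
Set Rowan's expected payoff from X equal to that from Y:
  Rowan's payoff from X: q·1 + (1−q)·(-2) = 3q - 2
  Rowan's payoff from Y: q·0 + (1−q)·6 = -6q + 6
  3q - 2 = -6q + 6  ⇒  9q = 8  ⇒  q = 8/9.

p = 3/8, q = 8/9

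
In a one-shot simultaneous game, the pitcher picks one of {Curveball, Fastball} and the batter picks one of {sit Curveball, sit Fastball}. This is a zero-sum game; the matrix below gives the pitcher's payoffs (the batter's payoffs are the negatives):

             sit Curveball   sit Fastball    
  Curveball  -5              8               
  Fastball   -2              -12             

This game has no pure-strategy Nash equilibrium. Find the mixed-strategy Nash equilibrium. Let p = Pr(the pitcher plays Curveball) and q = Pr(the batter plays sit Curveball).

p = 10/23, q = 20/23

In a mixed equilibrium the batter is indifferent between sit Curveball and sit Fastball; this condition fixes p.
  the batter's payoff from sit Curveball: p·5 + (1−p)·2 = 3p + 2
  the batter's payoff from sit Fastball: p·(-8) + (1−p)·12 = -20p + 12
  3p + 2 = -20p + 12  ⇒  23p = 10  ⇒  p = 10/23.
The batter's mix must leave the pitcher indifferent between Curveball and Fastball.
  the pitcher's payoff from Curveball: q·(-5) + (1−q)·8 = -13q + 8
  the pitcher's payoff from Fastball: q·(-2) + (1−q)·(-12) = 10q - 12
  -13q + 8 = 10q - 12  ⇒  -23q = -20  ⇒  q = 20/23.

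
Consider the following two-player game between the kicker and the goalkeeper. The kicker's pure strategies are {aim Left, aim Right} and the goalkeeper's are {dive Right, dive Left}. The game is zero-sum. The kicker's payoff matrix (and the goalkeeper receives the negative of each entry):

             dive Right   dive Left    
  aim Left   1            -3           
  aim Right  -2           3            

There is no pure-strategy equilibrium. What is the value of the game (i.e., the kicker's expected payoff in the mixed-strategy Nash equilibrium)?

In a mixed equilibrium the kicker is indifferent between aim Left and aim Right; this condition fixes q.
  the kicker's payoff from aim Left: q·1 + (1−q)·(-3) = 4q - 3
  the kicker's payoff from aim Right: q·(-2) + (1−q)·3 = -5q + 3
  4q - 3 = -5q + 3  ⇒  9q = 6  ⇒  q = 2/3.
The value is the kicker's expected payoff against this mix (using aim Left): (2/3)·1 + (1/3)·(-3) = -1/3.

v = -1/3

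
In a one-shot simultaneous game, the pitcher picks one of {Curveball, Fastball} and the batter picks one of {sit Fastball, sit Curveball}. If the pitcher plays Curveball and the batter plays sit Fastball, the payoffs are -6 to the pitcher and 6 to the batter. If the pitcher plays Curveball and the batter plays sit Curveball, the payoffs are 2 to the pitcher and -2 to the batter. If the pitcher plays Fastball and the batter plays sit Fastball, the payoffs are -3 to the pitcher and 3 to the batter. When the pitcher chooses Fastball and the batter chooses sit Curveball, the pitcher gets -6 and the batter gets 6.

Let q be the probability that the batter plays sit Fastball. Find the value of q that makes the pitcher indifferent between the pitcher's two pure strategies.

Set the pitcher's expected payoff from Curveball equal to that from Fastball:
  the pitcher's expected payoff from Curveball: q·(-6) + (1−q)·2 = -8q + 2
  the pitcher's expected payoff from Fastball: q·(-3) + (1−q)·(-6) = 3q - 6
  -8q + 2 = 3q - 6  ⇒  -11q = -8  ⇒  q = 8/11.

q = 8/11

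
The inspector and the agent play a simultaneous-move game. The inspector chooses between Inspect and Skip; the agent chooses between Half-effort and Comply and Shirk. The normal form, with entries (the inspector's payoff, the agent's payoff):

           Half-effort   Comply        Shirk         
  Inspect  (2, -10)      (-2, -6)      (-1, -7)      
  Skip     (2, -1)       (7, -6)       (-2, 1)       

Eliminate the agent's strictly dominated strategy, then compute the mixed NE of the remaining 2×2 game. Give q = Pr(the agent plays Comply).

q = 1/10

The agent's strategy Half-effort is strictly dominated by Shirk: -7 > -10 and 1 > -1. Eliminate Half-effort.
In a mixed equilibrium the inspector is indifferent between Inspect and Skip; this condition fixes q.
  the inspector's payoff to Inspect: q·(-2) + (1−q)·(-1) = -q - 1
  the inspector's payoff to Skip: q·7 + (1−q)·(-2) = 9q - 2
  -q - 1 = 9q - 2  ⇒  -10q = -1  ⇒  q = 1/10.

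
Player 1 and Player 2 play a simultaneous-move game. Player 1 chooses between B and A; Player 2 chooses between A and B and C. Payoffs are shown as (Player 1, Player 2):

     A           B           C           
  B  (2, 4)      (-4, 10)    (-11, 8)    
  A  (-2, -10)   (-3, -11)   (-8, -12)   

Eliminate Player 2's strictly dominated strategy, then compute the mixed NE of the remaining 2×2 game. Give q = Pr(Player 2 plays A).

Player 2's strategy C is strictly dominated by B: 10 > 8 and -11 > -12. Eliminate C.
Player 2's mix must leave Player 1 indifferent between B and A.
  Player 1's payoff to B: q·2 + (1−q)·(-4) = 6q - 4
  Player 1's payoff to A: q·(-2) + (1−q)·(-3) = q - 3
  6q - 4 = q - 3  ⇒  5q = 1  ⇒  q = 1/5.

q = 1/5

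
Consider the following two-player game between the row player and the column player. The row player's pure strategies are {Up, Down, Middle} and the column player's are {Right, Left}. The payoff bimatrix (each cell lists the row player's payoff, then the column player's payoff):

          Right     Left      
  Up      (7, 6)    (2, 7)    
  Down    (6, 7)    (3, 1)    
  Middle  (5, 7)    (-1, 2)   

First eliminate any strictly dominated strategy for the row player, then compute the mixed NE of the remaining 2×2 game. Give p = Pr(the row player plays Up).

The row player's strategy Middle is strictly dominated by Up: 7 > 5 and 2 > -1. Eliminate Middle.
For the column player to be willing to mix, the column player must be indifferent between Right and Left, which pins down the row player's mix.
  the column player's expected payoff from Right: p·6 + (1−p)·7 = -p + 7
  the column player's expected payoff from Left: p·7 + (1−p)·1 = 6p + 1
  -p + 7 = 6p + 1  ⇒  -7p = -6  ⇒  p = 6/7.

p = 6/7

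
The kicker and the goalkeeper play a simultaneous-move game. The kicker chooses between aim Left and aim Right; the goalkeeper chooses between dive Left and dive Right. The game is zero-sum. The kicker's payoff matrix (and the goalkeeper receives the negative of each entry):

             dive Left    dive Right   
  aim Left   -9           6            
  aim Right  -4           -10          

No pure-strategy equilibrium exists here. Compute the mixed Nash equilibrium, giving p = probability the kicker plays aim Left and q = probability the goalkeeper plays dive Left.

p = 2/7, q = 16/21

The kicker's mix must leave the goalkeeper indifferent between dive Left and dive Right.
  the goalkeeper's payoff from dive Left: p·9 + (1−p)·4 = 5p + 4
  the goalkeeper's payoff from dive Right: p·(-6) + (1−p)·10 = -16p + 10
  5p + 4 = -16p + 10  ⇒  21p = 6  ⇒  p = 2/7.
In a mixed equilibrium the kicker is indifferent between aim Left and aim Right; this condition fixes q.
  the kicker's payoff from aim Left: q·(-9) + (1−q)·6 = -15q + 6
  the kicker's payoff from aim Right: q·(-4) + (1−q)·(-10) = 6q - 10
  -15q + 6 = 6q - 10  ⇒  -21q = -16  ⇒  q = 16/21.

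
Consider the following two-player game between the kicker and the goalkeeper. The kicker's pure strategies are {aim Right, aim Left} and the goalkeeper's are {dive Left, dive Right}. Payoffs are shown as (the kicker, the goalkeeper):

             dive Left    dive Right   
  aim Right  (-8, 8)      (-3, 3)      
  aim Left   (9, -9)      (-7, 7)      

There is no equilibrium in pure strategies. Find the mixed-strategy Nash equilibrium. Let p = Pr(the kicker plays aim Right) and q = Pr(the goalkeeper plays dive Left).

In a mixed equilibrium the goalkeeper is indifferent between dive Left and dive Right; this condition fixes p.
  the goalkeeper's payoff from dive Left: p·8 + (1−p)·(-9) = 17p - 9
  the goalkeeper's payoff from dive Right: p·3 + (1−p)·7 = -4p + 7
  17p - 9 = -4p + 7  ⇒  21p = 16  ⇒  p = 16/21.
For the kicker to be willing to mix, the kicker must be indifferent between aim Right and aim Left, which pins down the goalkeeper's mix.
  the kicker's payoff from aim Right: q·(-8) + (1−q)·(-3) = -5q - 3
  the kicker's payoff from aim Left: q·9 + (1−q)·(-7) = 16q - 7
  -5q - 3 = 16q - 7  ⇒  -21q = -4  ⇒  q = 4/21.

p = 16/21, q = 4/21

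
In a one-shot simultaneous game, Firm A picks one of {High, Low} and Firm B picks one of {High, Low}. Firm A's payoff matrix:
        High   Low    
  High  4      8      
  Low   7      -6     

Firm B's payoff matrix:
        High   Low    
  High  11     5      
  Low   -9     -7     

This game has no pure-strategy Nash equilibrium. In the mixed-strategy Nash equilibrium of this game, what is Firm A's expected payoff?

Firm A's indifference between High and Low determines Firm B's mixing probability q:
  Firm A's payoff from High: q·4 + (1−q)·8 = -4q + 8
  Firm A's payoff from Low: q·7 + (1−q)·(-6) = 13q - 6
  -4q + 8 = 13q - 6  ⇒  -17q = -14  ⇒  q = 14/17.
At equilibrium Firm A is indifferent across rows, so Firm A's payoff equals the payoff from High: (14/17)·4 + (3/17)·8 = 80/17.

80/17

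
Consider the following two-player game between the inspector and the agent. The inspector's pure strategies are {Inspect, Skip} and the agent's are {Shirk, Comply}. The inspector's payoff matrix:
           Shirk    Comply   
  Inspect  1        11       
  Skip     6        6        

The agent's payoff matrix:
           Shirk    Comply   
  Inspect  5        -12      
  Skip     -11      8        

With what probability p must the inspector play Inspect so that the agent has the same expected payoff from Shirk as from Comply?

For the agent to be willing to mix, the agent must be indifferent between Shirk and Comply, which pins down the inspector's mix.
  the agent's payoff from Shirk: p·5 + (1−p)·(-11) = 16p - 11
  the agent's payoff from Comply: p·(-12) + (1−p)·8 = -20p + 8
  16p - 11 = -20p + 8  ⇒  36p = 19  ⇒  p = 19/36.

p = 19/36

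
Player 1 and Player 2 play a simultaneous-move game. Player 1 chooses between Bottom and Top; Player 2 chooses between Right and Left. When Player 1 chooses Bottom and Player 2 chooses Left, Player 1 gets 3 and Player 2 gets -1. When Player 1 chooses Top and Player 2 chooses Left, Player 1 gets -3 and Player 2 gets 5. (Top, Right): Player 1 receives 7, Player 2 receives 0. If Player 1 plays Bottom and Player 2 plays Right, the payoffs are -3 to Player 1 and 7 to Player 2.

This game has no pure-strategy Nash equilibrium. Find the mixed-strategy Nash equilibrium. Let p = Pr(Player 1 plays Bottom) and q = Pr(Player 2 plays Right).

p = 5/13, q = 3/8

Player 2's indifference between Right and Left determines Player 1's mixing probability p:
  Player 2's payoff from Right: p·7 + (1−p)·0 = 7p
  Player 2's payoff from Left: p·(-1) + (1−p)·5 = -6p + 5
  7p = -6p + 5  ⇒  13p = 5  ⇒  p = 5/13.
In a mixed equilibrium Player 1 is indifferent between Bottom and Top; this condition fixes q.
  Player 1's payoff to Bottom: q·(-3) + (1−q)·3 = -6q + 3
  Player 1's payoff to Top: q·7 + (1−q)·(-3) = 10q - 3
  -6q + 3 = 10q - 3  ⇒  -16q = -6  ⇒  q = 3/8.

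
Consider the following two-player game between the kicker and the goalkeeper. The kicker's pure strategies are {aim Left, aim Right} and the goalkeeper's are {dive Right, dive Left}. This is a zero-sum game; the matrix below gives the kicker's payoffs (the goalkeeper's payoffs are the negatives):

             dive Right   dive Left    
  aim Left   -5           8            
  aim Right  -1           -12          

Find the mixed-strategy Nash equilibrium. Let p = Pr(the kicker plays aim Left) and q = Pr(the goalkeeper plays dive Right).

p = 11/24, q = 5/6

For the goalkeeper to be willing to mix, the goalkeeper must be indifferent between dive Right and dive Left, which pins down the kicker's mix.
  the goalkeeper's expected payoff from dive Right: p·5 + (1−p)·1 = 4p + 1
  the goalkeeper's expected payoff from dive Left: p·(-8) + (1−p)·12 = -20p + 12
  4p + 1 = -20p + 12  ⇒  24p = 11  ⇒  p = 11/24.
In a mixed equilibrium the kicker is indifferent between aim Left and aim Right; this condition fixes q.
  the kicker's payoff from aim Left: q·(-5) + (1−q)·8 = -13q + 8
  the kicker's payoff from aim Right: q·(-1) + (1−q)·(-12) = 11q - 12
  -13q + 8 = 11q - 12  ⇒  -24q = -20  ⇒  q = 5/6.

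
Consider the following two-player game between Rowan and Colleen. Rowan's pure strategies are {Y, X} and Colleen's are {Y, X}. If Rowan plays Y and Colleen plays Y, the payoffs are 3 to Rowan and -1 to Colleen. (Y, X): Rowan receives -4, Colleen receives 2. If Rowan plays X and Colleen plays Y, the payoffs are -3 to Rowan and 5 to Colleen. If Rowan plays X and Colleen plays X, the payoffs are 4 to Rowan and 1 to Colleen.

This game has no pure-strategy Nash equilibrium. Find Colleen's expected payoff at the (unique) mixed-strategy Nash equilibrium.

Colleen's indifference between Y and X determines Rowan's mixing probability p:
  Colleen's payoff to Y: p·(-1) + (1−p)·5 = -6p + 5
  Colleen's payoff to X: p·2 + (1−p)·1 = p + 1
  -6p + 5 = p + 1  ⇒  -7p = -4  ⇒  p = 4/7.
At equilibrium Colleen is indifferent across columns, so Colleen's payoff equals the payoff from Y: (4/7)·(-1) + (3/7)·5 = 11/7.

11/7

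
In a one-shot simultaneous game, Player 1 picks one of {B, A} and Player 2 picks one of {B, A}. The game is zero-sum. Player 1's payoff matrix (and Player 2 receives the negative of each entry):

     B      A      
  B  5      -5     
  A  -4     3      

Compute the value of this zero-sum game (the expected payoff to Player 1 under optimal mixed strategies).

Player 1's indifference between B and A determines Player 2's mixing probability q:
  Player 1's payoff from B: q·5 + (1−q)·(-5) = 10q - 5
  Player 1's payoff from A: q·(-4) + (1−q)·3 = -7q + 3
  10q - 5 = -7q + 3  ⇒  17q = 8  ⇒  q = 8/17.
The value is Player 1's expected payoff against this mix (using B): (8/17)·5 + (9/17)·(-5) = -5/17.

v = -5/17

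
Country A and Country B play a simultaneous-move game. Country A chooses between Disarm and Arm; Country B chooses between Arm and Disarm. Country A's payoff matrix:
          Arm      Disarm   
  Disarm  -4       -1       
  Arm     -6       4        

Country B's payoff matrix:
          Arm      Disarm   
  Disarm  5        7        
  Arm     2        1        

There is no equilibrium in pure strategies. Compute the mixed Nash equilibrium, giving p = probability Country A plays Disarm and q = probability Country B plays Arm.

Country A's mix must leave Country B indifferent between Arm and Disarm.
  Country B's payoff from Arm: p·5 + (1−p)·2 = 3p + 2
  Country B's payoff from Disarm: p·7 + (1−p)·1 = 6p + 1
  3p + 2 = 6p + 1  ⇒  -3p = -1  ⇒  p = 1/3.
Country A's indifference between Disarm and Arm determines Country B's mixing probability q:
  Country A's payoff to Disarm: q·(-4) + (1−q)·(-1) = -3q - 1
  Country A's payoff to Arm: q·(-6) + (1−q)·4 = -10q + 4
  -3q - 1 = -10q + 4  ⇒  7q = 5  ⇒  q = 5/7.

p = 1/3, q = 5/7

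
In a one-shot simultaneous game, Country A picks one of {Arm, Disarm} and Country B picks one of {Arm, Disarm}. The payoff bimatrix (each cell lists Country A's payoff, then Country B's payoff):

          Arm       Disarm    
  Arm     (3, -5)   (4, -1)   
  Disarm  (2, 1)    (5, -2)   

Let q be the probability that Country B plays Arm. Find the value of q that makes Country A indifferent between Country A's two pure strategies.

Country A's indifference between Arm and Disarm determines Country B's mixing probability q:
  Country A's payoff from Arm: q·3 + (1−q)·4 = -q + 4
  Country A's payoff from Disarm: q·2 + (1−q)·5 = -3q + 5
  -q + 4 = -3q + 5  ⇒  2q = 1  ⇒  q = 1/2.

q = 1/2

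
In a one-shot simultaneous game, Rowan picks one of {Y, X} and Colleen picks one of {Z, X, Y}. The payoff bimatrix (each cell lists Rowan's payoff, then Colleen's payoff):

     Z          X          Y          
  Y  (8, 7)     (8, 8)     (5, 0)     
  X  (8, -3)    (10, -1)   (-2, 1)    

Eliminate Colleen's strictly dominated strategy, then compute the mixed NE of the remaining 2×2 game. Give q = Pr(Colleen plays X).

q = 7/9

Colleen's strategy Z is strictly dominated by X: 8 > 7 and -1 > -3. Eliminate Z.
Colleen's mix must leave Rowan indifferent between Y and X.
  Rowan's expected payoff from Y: q·8 + (1−q)·5 = 3q + 5
  Rowan's expected payoff from X: q·10 + (1−q)·(-2) = 12q - 2
  3q + 5 = 12q - 2  ⇒  -9q = -7  ⇒  q = 7/9.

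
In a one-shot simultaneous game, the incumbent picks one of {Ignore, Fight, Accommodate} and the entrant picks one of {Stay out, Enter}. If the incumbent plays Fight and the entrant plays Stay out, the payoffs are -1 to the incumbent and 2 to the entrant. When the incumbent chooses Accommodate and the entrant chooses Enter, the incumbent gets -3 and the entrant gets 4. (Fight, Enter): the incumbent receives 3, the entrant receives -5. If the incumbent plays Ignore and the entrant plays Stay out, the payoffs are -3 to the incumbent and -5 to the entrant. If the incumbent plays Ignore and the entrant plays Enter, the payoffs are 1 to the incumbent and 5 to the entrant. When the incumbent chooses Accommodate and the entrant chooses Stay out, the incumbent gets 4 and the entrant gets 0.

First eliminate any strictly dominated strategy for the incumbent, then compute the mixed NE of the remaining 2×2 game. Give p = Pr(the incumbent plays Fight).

The incumbent's strategy Ignore is strictly dominated by Fight: -1 > -3 and 3 > 1. Eliminate Ignore.
In a mixed equilibrium the entrant is indifferent between Stay out and Enter; this condition fixes p.
  the entrant's expected payoff from Stay out: p·2 + (1−p)·0 = 2p
  the entrant's expected payoff from Enter: p·(-5) + (1−p)·4 = -9p + 4
  2p = -9p + 4  ⇒  11p = 4  ⇒  p = 4/11.

p = 4/11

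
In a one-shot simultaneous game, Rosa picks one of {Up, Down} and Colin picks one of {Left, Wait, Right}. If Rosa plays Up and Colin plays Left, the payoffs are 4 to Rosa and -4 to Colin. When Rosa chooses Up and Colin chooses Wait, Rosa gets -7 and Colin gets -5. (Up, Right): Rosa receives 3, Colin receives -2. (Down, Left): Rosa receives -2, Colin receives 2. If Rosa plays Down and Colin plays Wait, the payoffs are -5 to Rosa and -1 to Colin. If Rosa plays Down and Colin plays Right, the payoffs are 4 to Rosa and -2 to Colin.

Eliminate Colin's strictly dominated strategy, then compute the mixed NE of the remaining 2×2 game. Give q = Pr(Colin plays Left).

q = 1/7

Colin's strategy Wait is strictly dominated by Left: -4 > -5 and 2 > -1. Eliminate Wait.
In a mixed equilibrium Rosa is indifferent between Up and Down; this condition fixes q.
  Rosa's expected payoff from Up: q·4 + (1−q)·3 = q + 3
  Rosa's expected payoff from Down: q·(-2) + (1−q)·4 = -6q + 4
  q + 3 = -6q + 4  ⇒  7q = 1  ⇒  q = 1/7.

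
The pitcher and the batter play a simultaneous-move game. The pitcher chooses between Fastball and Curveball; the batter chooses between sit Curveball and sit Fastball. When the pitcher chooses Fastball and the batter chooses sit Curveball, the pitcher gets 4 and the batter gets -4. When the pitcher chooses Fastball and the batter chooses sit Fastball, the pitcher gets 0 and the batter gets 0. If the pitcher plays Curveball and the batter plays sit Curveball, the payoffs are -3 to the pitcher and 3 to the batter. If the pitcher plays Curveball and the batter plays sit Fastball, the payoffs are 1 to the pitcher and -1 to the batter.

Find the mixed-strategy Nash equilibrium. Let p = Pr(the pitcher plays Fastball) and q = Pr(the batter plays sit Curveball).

In a mixed equilibrium the batter is indifferent between sit Curveball and sit Fastball; this condition fixes p.
  the batter's expected payoff from sit Curveball: p·(-4) + (1−p)·3 = -7p + 3
  the batter's expected payoff from sit Fastball: p·0 + (1−p)·(-1) = p - 1
  -7p + 3 = p - 1  ⇒  -8p = -4  ⇒  p = 1/2.
The batter's mix must leave the pitcher indifferent between Fastball and Curveball.
  the pitcher's expected payoff from Fastball: q·4 + (1−q)·0 = 4q
  the pitcher's expected payoff from Curveball: q·(-3) + (1−q)·1 = -4q + 1
  4q = -4q + 1  ⇒  8q = 1  ⇒  q = 1/8.

p = 1/2, q = 1/8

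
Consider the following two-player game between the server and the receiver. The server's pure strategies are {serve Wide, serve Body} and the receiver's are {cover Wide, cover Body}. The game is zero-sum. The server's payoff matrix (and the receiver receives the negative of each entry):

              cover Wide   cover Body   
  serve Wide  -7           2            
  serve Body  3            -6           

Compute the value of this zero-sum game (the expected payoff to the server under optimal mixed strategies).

In a mixed equilibrium the server is indifferent between serve Wide and serve Body; this condition fixes q.
  the server's payoff from serve Wide: q·(-7) + (1−q)·2 = -9q + 2
  the server's payoff from serve Body: q·3 + (1−q)·(-6) = 9q - 6
  -9q + 2 = 9q - 6  ⇒  -18q = -8  ⇒  q = 4/9.
The value is the server's expected payoff against this mix (using serve Wide): (4/9)·(-7) + (5/9)·2 = -2.

v = -2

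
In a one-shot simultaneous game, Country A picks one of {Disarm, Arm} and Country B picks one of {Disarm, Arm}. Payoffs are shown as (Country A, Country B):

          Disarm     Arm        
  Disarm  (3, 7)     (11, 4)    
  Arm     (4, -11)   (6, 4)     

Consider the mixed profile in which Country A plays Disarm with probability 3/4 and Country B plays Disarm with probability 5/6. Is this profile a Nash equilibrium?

Given Country A's mix p = 3/4, Country B's payoff from Disarm is 5/2 but from Arm is 4. Country B strictly prefers Arm, so Country B would not mix.
So the proposed profile is not a Nash equilibrium.

No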